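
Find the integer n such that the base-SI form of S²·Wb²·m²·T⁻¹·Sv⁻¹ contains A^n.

3

S = 1/Ω (conductance is reciprocal resistance),
    = kg⁻¹·m⁻²·s³·A².
So S² = kg⁻²·m⁻⁴·s⁶·A⁴.
Wb = V·s (flux: a volt is a weber per second),
    = kg·m²·s⁻²·A⁻¹.
So Wb² = kg²·m⁴·s⁻⁴·A⁻².
T = Wb/m² (flux density = flux per area),
    = kg·s⁻²·A⁻¹.
So T⁻¹ = kg⁻¹·s²·A.
Sv = J/kg (equivalent dose = energy per mass),
    = m²·s⁻².
So Sv⁻¹ = m⁻²·s².
Combining: S²·Wb²·m²·T⁻¹·Sv⁻¹ = (kg⁻²·m⁻⁴·s⁶·A⁴) · (kg²·m⁴·s⁻⁴·A⁻²) · m² · (kg⁻¹·s²·A) · (m⁻²·s²) = kg⁻¹·s⁶·A³.
The exponent of A is 3.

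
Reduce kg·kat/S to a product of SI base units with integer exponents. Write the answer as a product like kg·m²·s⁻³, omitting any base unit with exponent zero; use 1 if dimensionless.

kat = mol/s = s⁻¹·mol (catalytic activity).
S = 1/Ω (conductance is reciprocal resistance),
    = kg⁻¹·m⁻²·s³·A².
So S⁻¹ = kg·m²·s⁻³·A⁻².
Combining: kg·kat·S⁻¹ = kg · (s⁻¹·mol) · (kg·m²·s⁻³·A⁻²) = kg²·m²·s⁻⁴·A⁻²·mol.

kg²·m²·s⁻⁴·A⁻²·mol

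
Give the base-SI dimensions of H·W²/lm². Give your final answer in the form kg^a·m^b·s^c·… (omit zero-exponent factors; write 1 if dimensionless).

kg³·m⁶·s⁻⁸·A⁻²·cd⁻²

lm = cd.
So lm⁻² = cd⁻².
H = kg·m²·s⁻²·A⁻².
W = kg·m²·s⁻³.
So W² = kg²·m⁴·s⁻⁶.
Combining: lm⁻²·H·W² = cd⁻² · (kg·m²·s⁻²·A⁻²) · (kg²·m⁴·s⁻⁶) = kg³·m⁶·s⁻⁸·A⁻²·cd⁻².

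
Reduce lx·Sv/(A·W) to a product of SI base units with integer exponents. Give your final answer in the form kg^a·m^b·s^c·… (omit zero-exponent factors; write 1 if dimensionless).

kg⁻¹·m⁻²·s·A⁻¹·cd

lx = m⁻²·cd.
Sv = m²·s⁻².
W = kg·m²·s⁻³.
So W⁻¹ = kg⁻¹·m⁻²·s³.
Combining: A⁻¹·lx·Sv·W⁻¹ = A⁻¹ · (m⁻²·cd) · (m²·s⁻²) · (kg⁻¹·m⁻²·s³) = kg⁻¹·m⁻²·s·A⁻¹·cd.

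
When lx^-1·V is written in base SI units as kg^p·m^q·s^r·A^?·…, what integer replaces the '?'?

-1

lx = lm/m² (illuminance = luminous flux per area),
    = m⁻²·cd.
So lx⁻¹ = m²·cd⁻¹.
V = W/A (potential = power per current),
    = kg·m²·s⁻³·A⁻¹.
Combining: lx⁻¹·V = (m²·cd⁻¹) · (kg·m²·s⁻³·A⁻¹) = kg·m⁴·s⁻³·A⁻¹·cd⁻¹.
The exponent of A is -1.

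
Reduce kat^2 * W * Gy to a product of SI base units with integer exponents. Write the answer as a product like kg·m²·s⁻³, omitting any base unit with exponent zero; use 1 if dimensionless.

kg·m⁴·s⁻⁷·mol²

kat = s⁻¹·mol.
So kat² = s⁻²·mol².
W = kg·m²·s⁻³.
Gy = m²·s⁻².
Combining: kat²·W·Gy = (s⁻²·mol²) · (kg·m²·s⁻³) · (m²·s⁻²) = kg·m⁴·s⁻⁷·mol².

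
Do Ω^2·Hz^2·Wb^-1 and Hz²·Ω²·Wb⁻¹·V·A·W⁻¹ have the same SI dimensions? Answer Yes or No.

Left side:
  Ω = V/A (resistance = voltage per current),
      = kg·m²·s⁻³·A⁻².
  So Ω² = kg²·m⁴·s⁻⁶·A⁻⁴.
  Hz = 1/s = s⁻¹ (frequency is cycles per second).
  So Hz² = s⁻².
  Wb = V·s (flux: a volt is a weber per second),
      = kg·m²·s⁻²·A⁻¹.
  So Wb⁻¹ = kg⁻¹·m⁻²·s²·A.
  Combining: Ω²·Hz²·Wb⁻¹ = (kg²·m⁴·s⁻⁶·A⁻⁴) · s⁻² · (kg⁻¹·m⁻²·s²·A) = kg·m²·s⁻⁶·A⁻³.
Right side:
  Hz = s⁻¹.
  So Hz² = s⁻².
  Ω = kg·m²·s⁻³·A⁻².
  So Ω² = kg²·m⁴·s⁻⁶·A⁻⁴.
  Wb = kg·m²·s⁻²·A⁻¹.
  So Wb⁻¹ = kg⁻¹·m⁻²·s²·A.
  V = kg·m²·s⁻³·A⁻¹.
  W = kg·m²·s⁻³.
  So W⁻¹ = kg⁻¹·m⁻²·s³.
  Combining: Hz²·Ω²·Wb⁻¹·V·A·W⁻¹ = s⁻² · (kg²·m⁴·s⁻⁶·A⁻⁴) · (kg⁻¹·m⁻²·s²·A) · (kg·m²·s⁻³·A⁻¹) · A · (kg⁻¹·m⁻²·s³) = kg·m²·s⁻⁶·A⁻³.
Both reduce to kg·m²·s⁻⁶·A⁻³.

Yes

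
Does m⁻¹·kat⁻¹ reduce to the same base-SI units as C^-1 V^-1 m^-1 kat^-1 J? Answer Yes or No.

Left side:
  kat = mol/s = s⁻¹·mol (catalytic activity).
  So kat⁻¹ = s·mol⁻¹.
  Combining: m⁻¹·kat⁻¹ = m⁻¹ · (s·mol⁻¹) = m⁻¹·s·mol⁻¹.
Right side:
  C = A·s = s·A (charge = current × time).
  So C⁻¹ = s⁻¹·A⁻¹.
  V = W/A (potential = power per current),
      = kg·m²·s⁻³·A⁻¹.
  So V⁻¹ = kg⁻¹·m⁻²·s³·A.
  kat = mol/s = s⁻¹·mol (catalytic activity).
  So kat⁻¹ = s·mol⁻¹.
  J = N·m (work = force × distance),
      = kg·m²·s⁻².
  Combining: C⁻¹·V⁻¹·m⁻¹·kat⁻¹·J = (s⁻¹·A⁻¹) · (kg⁻¹·m⁻²·s³·A) · m⁻¹ · (s·mol⁻¹) · (kg·m²·s⁻²) = m⁻¹·s·mol⁻¹.
Both reduce to m⁻¹·s·mol⁻¹.

Yes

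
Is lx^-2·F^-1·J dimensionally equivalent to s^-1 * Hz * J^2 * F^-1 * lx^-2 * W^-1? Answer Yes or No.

No

Left side:
  lx = lm/m² (illuminance = luminous flux per area),
      = m⁻²·cd.
  So lx⁻² = m⁴·cd⁻².
  F = C/V (capacitance = charge per voltage),
      = A·s/(kg·m²·s⁻³·A⁻¹) (substituting C and V),
      = kg⁻¹·m⁻²·s⁴·A².
  So F⁻¹ = kg·m²·s⁻⁴·A⁻².
  J = N·m (work = force × distance),
      = kg·m²·s⁻².
  Combining: lx⁻²·F⁻¹·J = (m⁴·cd⁻²) · (kg·m²·s⁻⁴·A⁻²) · (kg·m²·s⁻²) = kg²·m⁸·s⁻⁶·A⁻²·cd⁻².
Right side:
  Hz = 1/s = s⁻¹ (frequency is cycles per second).
  J = N·m (work = force × distance),
      = kg·m²·s⁻².
  So J² = kg²·m⁴·s⁻⁴.
  F = C/V (capacitance = charge per voltage),
      = A·s/(kg·m²·s⁻³·A⁻¹) (substituting C and V),
      = kg⁻¹·m⁻²·s⁴·A².
  So F⁻¹ = kg·m²·s⁻⁴·A⁻².
  lx = lm/m² (illuminance = luminous flux per area),
      = m⁻²·cd.
  So lx⁻² = m⁴·cd⁻².
  W = J/s (power = energy per time),
      = kg·m²·s⁻³.
  So W⁻¹ = kg⁻¹·m⁻²·s³.
  Combining: s⁻¹·Hz·J²·F⁻¹·lx⁻²·W⁻¹ = s⁻¹ · s⁻¹ · (kg²·m⁴·s⁻⁴) · (kg·m²·s⁻⁴·A⁻²) · (m⁴·cd⁻²) · (kg⁻¹·m⁻²·s³) = kg²·m⁸·s⁻⁷·A⁻²·cd⁻².
Left is kg²·m⁸·s⁻⁶·A⁻²·cd⁻²; right is kg²·m⁸·s⁻⁷·A⁻²·cd⁻² — different.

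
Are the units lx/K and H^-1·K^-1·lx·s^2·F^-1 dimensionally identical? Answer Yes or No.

Yes

Left side:
  lx = m⁻²·cd.
  Combining: lx·K⁻¹ = (m⁻²·cd) · K⁻¹ = m⁻²·K⁻¹·cd.
Right side:
  H = kg·m²·s⁻²·A⁻².
  So H⁻¹ = kg⁻¹·m⁻²·s²·A².
  lx = m⁻²·cd.
  F = kg⁻¹·m⁻²·s⁴·A².
  So F⁻¹ = kg·m²·s⁻⁴·A⁻².
  Combining: H⁻¹·K⁻¹·lx·s²·F⁻¹ = (kg⁻¹·m⁻²·s²·A²) · K⁻¹ · (m⁻²·cd) · s² · (kg·m²·s⁻⁴·A⁻²) = m⁻²·K⁻¹·cd.
Both reduce to m⁻²·K⁻¹·cd.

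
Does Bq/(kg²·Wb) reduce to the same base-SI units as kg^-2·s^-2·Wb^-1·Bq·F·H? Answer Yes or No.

Left side:
  Bq = 1/s = s⁻¹ (activity is decays per second).
  Wb = V·s (flux: a volt is a weber per second),
      = kg·m²·s⁻²·A⁻¹.
  So Wb⁻¹ = kg⁻¹·m⁻²·s²·A.
  Combining: kg⁻²·Bq·Wb⁻¹ = kg⁻² · s⁻¹ · (kg⁻¹·m⁻²·s²·A) = kg⁻³·m⁻²·s·A.
Right side:
  Wb = V·s (flux: a volt is a weber per second),
      = kg·m²·s⁻²·A⁻¹.
  So Wb⁻¹ = kg⁻¹·m⁻²·s²·A.
  Bq = 1/s = s⁻¹ (activity is decays per second).
  F = C/V (capacitance = charge per voltage),
      = A·s/(kg·m²·s⁻³·A⁻¹) (substituting C and V),
      = kg⁻¹·m⁻²·s⁴·A².
  H = Wb/A (inductance = flux per current),
      = kg·m²·s⁻²·A⁻².
  Combining: kg⁻²·s⁻²·Wb⁻¹·Bq·F·H = kg⁻² · s⁻² · (kg⁻¹·m⁻²·s²·A) · s⁻¹ · (kg⁻¹·m⁻²·s⁴·A²) · (kg·m²·s⁻²·A⁻²) = kg⁻³·m⁻²·s·A.
Both reduce to kg⁻³·m⁻²·s·A.

Yes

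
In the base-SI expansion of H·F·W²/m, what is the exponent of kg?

H = kg·m²·s⁻²·A⁻².
F = kg⁻¹·m⁻²·s⁴·A².
W = kg·m²·s⁻³.
So W² = kg²·m⁴·s⁻⁶.
Combining: m⁻¹·H·F·W² = m⁻¹ · (kg·m²·s⁻²·A⁻²) · (kg⁻¹·m⁻²·s⁴·A²) · (kg²·m⁴·s⁻⁶) = kg²·m³·s⁻⁴.
The exponent of kg is 2.

2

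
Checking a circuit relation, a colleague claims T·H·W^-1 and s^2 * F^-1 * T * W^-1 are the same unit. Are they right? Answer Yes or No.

Yes

Left side:
  T = kg·s⁻²·A⁻¹.
  H = kg·m²·s⁻²·A⁻².
  W = kg·m²·s⁻³.
  So W⁻¹ = kg⁻¹·m⁻²·s³.
  Combining: T·H·W⁻¹ = (kg·s⁻²·A⁻¹) · (kg·m²·s⁻²·A⁻²) · (kg⁻¹·m⁻²·s³) = kg·s⁻¹·A⁻³.
Right side:
  F = C/V (capacitance = charge per voltage),
      = A·s/(kg·m²·s⁻³·A⁻¹) (substituting C and V),
      = kg⁻¹·m⁻²·s⁴·A².
  So F⁻¹ = kg·m²·s⁻⁴·A⁻².
  T = Wb/m² (flux density = flux per area),
      = kg·s⁻²·A⁻¹.
  W = J/s (power = energy per time),
      = kg·m²·s⁻³.
  So W⁻¹ = kg⁻¹·m⁻²·s³.
  Combining: s²·F⁻¹·T·W⁻¹ = s² · (kg·m²·s⁻⁴·A⁻²) · (kg·s⁻²·A⁻¹) · (kg⁻¹·m⁻²·s³) = kg·s⁻¹·A⁻³.
Both reduce to kg·s⁻¹·A⁻³.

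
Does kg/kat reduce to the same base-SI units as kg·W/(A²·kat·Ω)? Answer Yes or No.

Yes

Left side:
  kat = mol/s = s⁻¹·mol (catalytic activity).
  So kat⁻¹ = s·mol⁻¹.
  Combining: kat⁻¹·kg = (s·mol⁻¹) · kg = kg·s·mol⁻¹.
Right side:
  kat = s⁻¹·mol.
  So kat⁻¹ = s·mol⁻¹.
  W = kg·m²·s⁻³.
  Ω = kg·m²·s⁻³·A⁻².
  So Ω⁻¹ = kg⁻¹·m⁻²·s³·A².
  Combining: A⁻²·kg·kat⁻¹·W·Ω⁻¹ = A⁻² · kg · (s·mol⁻¹) · (kg·m²·s⁻³) · (kg⁻¹·m⁻²·s³·A²) = kg·s·mol⁻¹.
Both reduce to kg·s·mol⁻¹.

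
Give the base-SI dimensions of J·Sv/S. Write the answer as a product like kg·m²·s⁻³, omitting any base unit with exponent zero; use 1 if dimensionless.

S = kg⁻¹·m⁻²·s³·A².
So S⁻¹ = kg·m²·s⁻³·A⁻².
J = kg·m²·s⁻².
Sv = m²·s⁻².
Combining: S⁻¹·J·Sv = (kg·m²·s⁻³·A⁻²) · (kg·m²·s⁻²) · (m²·s⁻²) = kg²·m⁶·s⁻⁷·A⁻².

kg²·m⁶·s⁻⁷·A⁻²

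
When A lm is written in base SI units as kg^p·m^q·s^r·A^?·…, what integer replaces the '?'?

1

lm = cd·sr = cd (luminous flux; sr is dimensionless).
Combining: A·lm = A · cd = A·cd.
The exponent of A is 1.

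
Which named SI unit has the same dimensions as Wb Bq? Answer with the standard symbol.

V

Wb = kg·m²·s⁻²·A⁻¹.
Bq = s⁻¹.
Combining: Wb·Bq = (kg·m²·s⁻²·A⁻¹) · s⁻¹ = kg·m²·s⁻³·A⁻¹.
kg·m²·s⁻³·A⁻¹ is the base-SI form of the volt.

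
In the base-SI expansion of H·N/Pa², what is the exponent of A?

Pa = kg·m⁻¹·s⁻².
So Pa⁻² = kg⁻²·m²·s⁴.
H = kg·m²·s⁻²·A⁻².
N = kg·m·s⁻².
Combining: Pa⁻²·H·N = (kg⁻²·m²·s⁴) · (kg·m²·s⁻²·A⁻²) · (kg·m·s⁻²) = m⁵·A⁻².
The exponent of A is -2.

-2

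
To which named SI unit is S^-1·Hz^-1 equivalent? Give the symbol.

S = kg⁻¹·m⁻²·s³·A².
So S⁻¹ = kg·m²·s⁻³·A⁻².
Hz = s⁻¹.
So Hz⁻¹ = s.
Combining: S⁻¹·Hz⁻¹ = (kg·m²·s⁻³·A⁻²) · s = kg·m²·s⁻²·A⁻².
kg·m²·s⁻²·A⁻² is the base-SI form of the henry.

H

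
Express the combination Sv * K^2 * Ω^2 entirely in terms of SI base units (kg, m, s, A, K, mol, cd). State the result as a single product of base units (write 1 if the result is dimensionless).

Sv = J/kg (equivalent dose = energy per mass),
    = m²·s⁻².
Ω = V/A (resistance = voltage per current),
    = kg·m²·s⁻³·A⁻².
So Ω² = kg²·m⁴·s⁻⁶·A⁻⁴.
Combining: Sv·K²·Ω² = (m²·s⁻²) · K² · (kg²·m⁴·s⁻⁶·A⁻⁴) = kg²·m⁶·s⁻⁸·A⁻⁴·K².

kg²·m⁶·s⁻⁸·A⁻⁴·K²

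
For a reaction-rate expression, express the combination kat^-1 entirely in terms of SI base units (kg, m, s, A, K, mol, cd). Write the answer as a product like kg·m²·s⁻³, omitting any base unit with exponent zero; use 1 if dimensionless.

kat = s⁻¹·mol.
So kat⁻¹ = s·mol⁻¹.

s·mol⁻¹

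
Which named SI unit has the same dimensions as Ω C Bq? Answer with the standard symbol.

Ω = V/A (resistance = voltage per current),
    = kg·m²·s⁻³·A⁻².
C = A·s = s·A (charge = current × time).
Bq = 1/s = s⁻¹ (activity is decays per second).
Combining: Ω·C·Bq = (kg·m²·s⁻³·A⁻²) · (s·A) · s⁻¹ = kg·m²·s⁻³·A⁻¹.
kg·m²·s⁻³·A⁻¹ is the base-SI form of the volt.

V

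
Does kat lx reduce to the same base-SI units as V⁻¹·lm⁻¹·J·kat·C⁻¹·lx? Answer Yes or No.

Left side:
  kat = mol/s = s⁻¹·mol (catalytic activity).
  lx = lm/m² (illuminance = luminous flux per area),
      = m⁻²·cd.
  Combining: kat·lx = (s⁻¹·mol) · (m⁻²·cd) = m⁻²·s⁻¹·mol·cd.
Right side:
  V = kg·m²·s⁻³·A⁻¹.
  So V⁻¹ = kg⁻¹·m⁻²·s³·A.
  lm = cd.
  So lm⁻¹ = cd⁻¹.
  J = kg·m²·s⁻².
  kat = s⁻¹·mol.
  C = s·A.
  So C⁻¹ = s⁻¹·A⁻¹.
  lx = m⁻²·cd.
  Combining: V⁻¹·lm⁻¹·J·kat·C⁻¹·lx = (kg⁻¹·m⁻²·s³·A) · cd⁻¹ · (kg·m²·s⁻²) · (s⁻¹·mol) · (s⁻¹·A⁻¹) · (m⁻²·cd) = m⁻²·s⁻¹·mol.
Left is m⁻²·s⁻¹·mol·cd; right is m⁻²·s⁻¹·mol — different.

No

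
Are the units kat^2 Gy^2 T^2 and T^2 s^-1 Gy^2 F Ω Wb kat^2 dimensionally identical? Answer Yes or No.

No

Left side:
  kat = mol/s = s⁻¹·mol (catalytic activity).
  So kat² = s⁻²·mol².
  Gy = J/kg (absorbed dose = energy per mass),
      = m²·s⁻².
  So Gy² = m⁴·s⁻⁴.
  T = Wb/m² (flux density = flux per area),
      = kg·s⁻²·A⁻¹.
  So T² = kg²·s⁻⁴·A⁻².
  Combining: kat²·Gy²·T² = (s⁻²·mol²) · (m⁴·s⁻⁴) · (kg²·s⁻⁴·A⁻²) = kg²·m⁴·s⁻¹⁰·A⁻²·mol².
Right side:
  T = kg·s⁻²·A⁻¹.
  So T² = kg²·s⁻⁴·A⁻².
  Gy = m²·s⁻².
  So Gy² = m⁴·s⁻⁴.
  F = kg⁻¹·m⁻²·s⁴·A².
  Ω = kg·m²·s⁻³·A⁻².
  Wb = kg·m²·s⁻²·A⁻¹.
  kat = s⁻¹·mol.
  So kat² = s⁻²·mol².
  Combining: T²·s⁻¹·Gy²·F·Ω·Wb·kat² = (kg²·s⁻⁴·A⁻²) · s⁻¹ · (m⁴·s⁻⁴) · (kg⁻¹·m⁻²·s⁴·A²) · (kg·m²·s⁻³·A⁻²) · (kg·m²·s⁻²·A⁻¹) · (s⁻²·mol²) = kg³·m⁶·s⁻¹²·A⁻³·mol².
Left is kg²·m⁴·s⁻¹⁰·A⁻²·mol²; right is kg³·m⁶·s⁻¹²·A⁻³·mol² — different.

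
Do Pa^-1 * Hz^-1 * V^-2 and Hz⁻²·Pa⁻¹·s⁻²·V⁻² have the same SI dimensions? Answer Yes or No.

No

Left side:
  Pa = N/m² (pressure = force per area),
      = kg·m⁻¹·s⁻².
  So Pa⁻¹ = kg⁻¹·m·s².
  Hz = 1/s = s⁻¹ (frequency is cycles per second).
  So Hz⁻¹ = s.
  V = W/A (potential = power per current),
      = kg·m²·s⁻³·A⁻¹.
  So V⁻² = kg⁻²·m⁻⁴·s⁶·A².
  Combining: Pa⁻¹·Hz⁻¹·V⁻² = (kg⁻¹·m·s²) · s · (kg⁻²·m⁻⁴·s⁶·A²) = kg⁻³·m⁻³·s⁹·A².
Right side:
  Hz = 1/s = s⁻¹ (frequency is cycles per second).
  So Hz⁻² = s².
  Pa = N/m² (pressure = force per area),
      = kg·m⁻¹·s⁻².
  So Pa⁻¹ = kg⁻¹·m·s².
  V = W/A (potential = power per current),
      = kg·m²·s⁻³·A⁻¹.
  So V⁻² = kg⁻²·m⁻⁴·s⁶·A².
  Combining: Hz⁻²·Pa⁻¹·s⁻²·V⁻² = s² · (kg⁻¹·m·s²) · s⁻² · (kg⁻²·m⁻⁴·s⁶·A²) = kg⁻³·m⁻³·s⁸·A².
Left is kg⁻³·m⁻³·s⁹·A²; right is kg⁻³·m⁻³·s⁸·A² — different.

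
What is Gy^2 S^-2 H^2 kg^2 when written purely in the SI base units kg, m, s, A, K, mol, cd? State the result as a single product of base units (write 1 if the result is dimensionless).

Gy = J/kg (absorbed dose = energy per mass),
    = m²·s⁻².
So Gy² = m⁴·s⁻⁴.
S = 1/Ω (conductance is reciprocal resistance),
    = kg⁻¹·m⁻²·s³·A².
So S⁻² = kg²·m⁴·s⁻⁶·A⁻⁴.
H = Wb/A (inductance = flux per current),
    = kg·m²·s⁻²·A⁻².
So H² = kg²·m⁴·s⁻⁴·A⁻⁴.
Combining: Gy²·S⁻²·H²·kg² = (m⁴·s⁻⁴) · (kg²·m⁴·s⁻⁶·A⁻⁴) · (kg²·m⁴·s⁻⁴·A⁻⁴) · kg² = kg⁶·m¹²·s⁻¹⁴·A⁻⁸.

kg⁶·m¹²·s⁻¹⁴·A⁻⁸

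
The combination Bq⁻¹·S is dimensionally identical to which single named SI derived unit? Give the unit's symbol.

Bq = s⁻¹.
So Bq⁻¹ = s.
S = kg⁻¹·m⁻²·s³·A².
Combining: Bq⁻¹·S = s · (kg⁻¹·m⁻²·s³·A²) = kg⁻¹·m⁻²·s⁴·A².
kg⁻¹·m⁻²·s⁴·A² is the base-SI form of the farad.

F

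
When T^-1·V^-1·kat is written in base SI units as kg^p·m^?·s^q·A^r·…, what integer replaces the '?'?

T = Wb/m² (flux density = flux per area),
    = kg·s⁻²·A⁻¹.
So T⁻¹ = kg⁻¹·s²·A.
V = W/A (potential = power per current),
    = kg·m²·s⁻³·A⁻¹.
So V⁻¹ = kg⁻¹·m⁻²·s³·A.
kat = mol/s = s⁻¹·mol (catalytic activity).
Combining: T⁻¹·V⁻¹·kat = (kg⁻¹·s²·A) · (kg⁻¹·m⁻²·s³·A) · (s⁻¹·mol) = kg⁻²·m⁻²·s⁴·A²·mol.
The exponent of m is -2.

-2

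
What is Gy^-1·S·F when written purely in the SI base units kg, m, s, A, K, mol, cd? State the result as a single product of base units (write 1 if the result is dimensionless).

Gy = m²·s⁻².
So Gy⁻¹ = m⁻²·s².
S = kg⁻¹·m⁻²·s³·A².
F = kg⁻¹·m⁻²·s⁴·A².
Combining: Gy⁻¹·S·F = (m⁻²·s²) · (kg⁻¹·m⁻²·s³·A²) · (kg⁻¹·m⁻²·s⁴·A²) = kg⁻²·m⁻⁶·s⁹·A⁴.

kg⁻²·m⁻⁶·s⁹·A⁴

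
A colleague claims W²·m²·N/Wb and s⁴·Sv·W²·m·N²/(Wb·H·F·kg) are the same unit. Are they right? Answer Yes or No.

Left side:
  W = J/s (power = energy per time),
      = kg·m²·s⁻³.
  So W² = kg²·m⁴·s⁻⁶.
  Wb = V·s (flux: a volt is a weber per second),
      = kg·m²·s⁻²·A⁻¹.
  So Wb⁻¹ = kg⁻¹·m⁻²·s²·A.
  N = kg·m/s² = kg·m·s⁻² (force = mass × acceleration).
  Combining: W²·m²·Wb⁻¹·N = (kg²·m⁴·s⁻⁶) · m² · (kg⁻¹·m⁻²·s²·A) · (kg·m·s⁻²) = kg²·m⁵·s⁻⁶·A.
Right side:
  Sv = m²·s⁻².
  W = kg·m²·s⁻³.
  So W² = kg²·m⁴·s⁻⁶.
  Wb = kg·m²·s⁻²·A⁻¹.
  So Wb⁻¹ = kg⁻¹·m⁻²·s²·A.
  H = kg·m²·s⁻²·A⁻².
  So H⁻¹ = kg⁻¹·m⁻²·s²·A².
  F = kg⁻¹·m⁻²·s⁴·A².
  So F⁻¹ = kg·m²·s⁻⁴·A⁻².
  N = kg·m·s⁻².
  So N² = kg²·m²·s⁻⁴.
  Combining: s⁴·Sv·W²·m·Wb⁻¹·H⁻¹·F⁻¹·N²·kg⁻¹ = s⁴ · (m²·s⁻²) · (kg²·m⁴·s⁻⁶) · m · (kg⁻¹·m⁻²·s²·A) · (kg⁻¹·m⁻²·s²·A²) · (kg·m²·s⁻⁴·A⁻²) · (kg²·m²·s⁻⁴) · kg⁻¹ = kg²·m⁷·s⁻⁸·A.
Left is kg²·m⁵·s⁻⁶·A; right is kg²·m⁷·s⁻⁸·A — different.

No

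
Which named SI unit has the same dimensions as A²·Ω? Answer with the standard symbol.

W

Ω = kg·m²·s⁻³·A⁻².
Combining: A²·Ω = A² · (kg·m²·s⁻³·A⁻²) = kg·m²·s⁻³.
kg·m²·s⁻³ is the base-SI form of the watt.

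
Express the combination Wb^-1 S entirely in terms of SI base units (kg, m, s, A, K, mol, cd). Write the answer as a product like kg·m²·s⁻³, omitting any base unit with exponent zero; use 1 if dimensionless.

kg⁻²·m⁻⁴·s⁵·A³

Wb = V·s (flux: a volt is a weber per second),
    = kg·m²·s⁻²·A⁻¹.
So Wb⁻¹ = kg⁻¹·m⁻²·s²·A.
S = 1/Ω (conductance is reciprocal resistance),
    = kg⁻¹·m⁻²·s³·A².
Combining: Wb⁻¹·S = (kg⁻¹·m⁻²·s²·A) · (kg⁻¹·m⁻²·s³·A²) = kg⁻²·m⁻⁴·s⁵·A³.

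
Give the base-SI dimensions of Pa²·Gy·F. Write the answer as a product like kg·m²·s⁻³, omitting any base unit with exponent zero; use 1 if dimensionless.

Pa = N/m² (pressure = force per area),
    = kg·m⁻¹·s⁻².
So Pa² = kg²·m⁻²·s⁻⁴.
Gy = J/kg (absorbed dose = energy per mass),
    = m²·s⁻².
F = C/V (capacitance = charge per voltage),
    = A·s/(kg·m²·s⁻³·A⁻¹) (substituting C and V),
    = kg⁻¹·m⁻²·s⁴·A².
Combining: Pa²·Gy·F = (kg²·m⁻²·s⁻⁴) · (m²·s⁻²) · (kg⁻¹·m⁻²·s⁴·A²) = kg·m⁻²·s⁻²·A².

kg·m⁻²·s⁻²·A²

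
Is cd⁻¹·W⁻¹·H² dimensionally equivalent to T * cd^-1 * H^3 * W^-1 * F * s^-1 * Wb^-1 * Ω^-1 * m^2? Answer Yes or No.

No

Left side:
  W = kg·m²·s⁻³.
  So W⁻¹ = kg⁻¹·m⁻²·s³.
  H = kg·m²·s⁻²·A⁻².
  So H² = kg²·m⁴·s⁻⁴·A⁻⁴.
  Combining: cd⁻¹·W⁻¹·H² = cd⁻¹ · (kg⁻¹·m⁻²·s³) · (kg²·m⁴·s⁻⁴·A⁻⁴) = kg·m²·s⁻¹·A⁻⁴·cd⁻¹.
Right side:
  T = Wb/m² (flux density = flux per area),
      = kg·s⁻²·A⁻¹.
  H = Wb/A (inductance = flux per current),
      = kg·m²·s⁻²·A⁻².
  So H³ = kg³·m⁶·s⁻⁶·A⁻⁶.
  W = J/s (power = energy per time),
      = kg·m²·s⁻³.
  So W⁻¹ = kg⁻¹·m⁻²·s³.
  F = C/V (capacitance = charge per voltage),
      = A·s/(kg·m²·s⁻³·A⁻¹) (substituting C and V),
      = kg⁻¹·m⁻²·s⁴·A².
  Wb = V·s (flux: a volt is a weber per second),
      = kg·m²·s⁻²·A⁻¹.
  So Wb⁻¹ = kg⁻¹·m⁻²·s²·A.
  Ω = V/A (resistance = voltage per current),
      = kg·m²·s⁻³·A⁻².
  So Ω⁻¹ = kg⁻¹·m⁻²·s³·A².
  Combining: T·cd⁻¹·H³·W⁻¹·F·s⁻¹·Wb⁻¹·Ω⁻¹·m² = (kg·s⁻²·A⁻¹) · cd⁻¹ · (kg³·m⁶·s⁻⁶·A⁻⁶) · (kg⁻¹·m⁻²·s³) · (kg⁻¹·m⁻²·s⁴·A²) · s⁻¹ · (kg⁻¹·m⁻²·s²·A) · (kg⁻¹·m⁻²·s³·A²) · m² = s³·A⁻²·cd⁻¹.
Left is kg·m²·s⁻¹·A⁻⁴·cd⁻¹; right is s³·A⁻²·cd⁻¹ — different.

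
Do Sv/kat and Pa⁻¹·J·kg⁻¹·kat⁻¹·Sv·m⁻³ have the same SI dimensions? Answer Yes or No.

Left side:
  Sv = m²·s⁻².
  kat = s⁻¹·mol.
  So kat⁻¹ = s·mol⁻¹.
  Combining: Sv·kat⁻¹ = (m²·s⁻²) · (s·mol⁻¹) = m²·s⁻¹·mol⁻¹.
Right side:
  Pa = N/m² (pressure = force per area),
      = kg·m⁻¹·s⁻².
  So Pa⁻¹ = kg⁻¹·m·s².
  J = N·m (work = force × distance),
      = kg·m²·s⁻².
  kat = mol/s = s⁻¹·mol (catalytic activity).
  So kat⁻¹ = s·mol⁻¹.
  Sv = J/kg (equivalent dose = energy per mass),
      = m²·s⁻².
  Combining: Pa⁻¹·J·kg⁻¹·kat⁻¹·Sv·m⁻³ = (kg⁻¹·m·s²) · (kg·m²·s⁻²) · kg⁻¹ · (s·mol⁻¹) · (m²·s⁻²) · m⁻³ = kg⁻¹·m²·s⁻¹·mol⁻¹.
Left is m²·s⁻¹·mol⁻¹; right is kg⁻¹·m²·s⁻¹·mol⁻¹ — different.

No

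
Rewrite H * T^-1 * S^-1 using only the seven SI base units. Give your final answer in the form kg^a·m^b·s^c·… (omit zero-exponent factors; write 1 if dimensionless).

kg·m⁴·s⁻³·A⁻³

H = kg·m²·s⁻²·A⁻².
T = kg·s⁻²·A⁻¹.
So T⁻¹ = kg⁻¹·s²·A.
S = kg⁻¹·m⁻²·s³·A².
So S⁻¹ = kg·m²·s⁻³·A⁻².
Combining: H·T⁻¹·S⁻¹ = (kg·m²·s⁻²·A⁻²) · (kg⁻¹·s²·A) · (kg·m²·s⁻³·A⁻²) = kg·m⁴·s⁻³·A⁻³.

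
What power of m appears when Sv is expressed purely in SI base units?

2

Sv = m²·s⁻².
The exponent of m is 2.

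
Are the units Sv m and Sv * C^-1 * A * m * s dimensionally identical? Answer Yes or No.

Left side:
  Sv = J/kg (equivalent dose = energy per mass),
      = m²·s⁻².
  Combining: Sv·m = (m²·s⁻²) · m = m³·s⁻².
Right side:
  Sv = J/kg (equivalent dose = energy per mass),
      = m²·s⁻².
  C = A·s = s·A (charge = current × time).
  So C⁻¹ = s⁻¹·A⁻¹.
  Combining: Sv·C⁻¹·A·m·s = (m²·s⁻²) · (s⁻¹·A⁻¹) · A · m · s = m³·s⁻².
Both reduce to m³·s⁻².

Yes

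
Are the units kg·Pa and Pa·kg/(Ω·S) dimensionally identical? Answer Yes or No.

Yes

Left side:
  Pa = N/m² (pressure = force per area),
      = kg·m⁻¹·s⁻².
  Combining: kg·Pa = kg · (kg·m⁻¹·s⁻²) = kg²·m⁻¹·s⁻².
Right side:
  Pa = kg·m⁻¹·s⁻².
  Ω = kg·m²·s⁻³·A⁻².
  So Ω⁻¹ = kg⁻¹·m⁻²·s³·A².
  S = kg⁻¹·m⁻²·s³·A².
  So S⁻¹ = kg·m²·s⁻³·A⁻².
  Combining: Pa·kg·Ω⁻¹·S⁻¹ = (kg·m⁻¹·s⁻²) · kg · (kg⁻¹·m⁻²·s³·A²) · (kg·m²·s⁻³·A⁻²) = kg²·m⁻¹·s⁻².
Both reduce to kg²·m⁻¹·s⁻².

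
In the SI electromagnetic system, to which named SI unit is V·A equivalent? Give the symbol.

W

V = W/A (potential = power per current),
    = kg·m²·s⁻³·A⁻¹.
Combining: V·A = (kg·m²·s⁻³·A⁻¹) · A = kg·m²·s⁻³.
kg·m²·s⁻³ is the base-SI form of the watt.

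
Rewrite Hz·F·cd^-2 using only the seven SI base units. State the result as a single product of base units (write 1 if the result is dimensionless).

Hz = 1/s = s⁻¹ (frequency is cycles per second).
F = C/V (capacitance = charge per voltage),
    = A·s/(kg·m²·s⁻³·A⁻¹) (substituting C and V),
    = kg⁻¹·m⁻²·s⁴·A².
Combining: Hz·F·cd⁻² = s⁻¹ · (kg⁻¹·m⁻²·s⁴·A²) · cd⁻² = kg⁻¹·m⁻²·s³·A²·cd⁻².

kg⁻¹·m⁻²·s³·A²·cd⁻²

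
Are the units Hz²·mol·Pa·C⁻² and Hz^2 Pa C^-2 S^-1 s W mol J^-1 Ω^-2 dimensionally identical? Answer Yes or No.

Left side:
  Hz = 1/s = s⁻¹ (frequency is cycles per second).
  So Hz² = s⁻².
  Pa = N/m² (pressure = force per area),
      = kg·m⁻¹·s⁻².
  C = A·s = s·A (charge = current × time).
  So C⁻² = s⁻²·A⁻².
  Combining: Hz²·mol·Pa·C⁻² = s⁻² · mol · (kg·m⁻¹·s⁻²) · (s⁻²·A⁻²) = kg·m⁻¹·s⁻⁶·A⁻²·mol.
Right side:
  Hz = 1/s = s⁻¹ (frequency is cycles per second).
  So Hz² = s⁻².
  Pa = N/m² (pressure = force per area),
      = kg·m⁻¹·s⁻².
  C = A·s = s·A (charge = current × time).
  So C⁻² = s⁻²·A⁻².
  S = 1/Ω (conductance is reciprocal resistance),
      = kg⁻¹·m⁻²·s³·A².
  So S⁻¹ = kg·m²·s⁻³·A⁻².
  W = J/s (power = energy per time),
      = kg·m²·s⁻³.
  J = N·m (work = force × distance),
      = kg·m²·s⁻².
  So J⁻¹ = kg⁻¹·m⁻²·s².
  Ω = V/A (resistance = voltage per current),
      = kg·m²·s⁻³·A⁻².
  So Ω⁻² = kg⁻²·m⁻⁴·s⁶·A⁴.
  Combining: Hz²·Pa·C⁻²·S⁻¹·s·W·mol·J⁻¹·Ω⁻² = s⁻² · (kg·m⁻¹·s⁻²) · (s⁻²·A⁻²) · (kg·m²·s⁻³·A⁻²) · s · (kg·m²·s⁻³) · mol · (kg⁻¹·m⁻²·s²) · (kg⁻²·m⁻⁴·s⁶·A⁴) = m⁻³·s⁻³·mol.
Left is kg·m⁻¹·s⁻⁶·A⁻²·mol; right is m⁻³·s⁻³·mol — different.

No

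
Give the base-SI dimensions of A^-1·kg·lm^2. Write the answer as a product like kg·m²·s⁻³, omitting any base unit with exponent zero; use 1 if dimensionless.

kg·A⁻¹·cd²

lm = cd·sr = cd (luminous flux; sr is dimensionless).
So lm² = cd².
Combining: A⁻¹·kg·lm² = A⁻¹ · kg · cd² = kg·A⁻¹·cd².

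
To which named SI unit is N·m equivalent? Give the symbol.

N = kg·m/s² = kg·m·s⁻² (force = mass × acceleration).
Combining: N·m = (kg·m·s⁻²) · m = kg·m²·s⁻².
kg·m²·s⁻² is the base-SI form of the joule.

J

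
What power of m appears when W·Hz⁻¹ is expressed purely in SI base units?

2

W = kg·m²·s⁻³.
Hz = s⁻¹.
So Hz⁻¹ = s.
Combining: W·Hz⁻¹ = (kg·m²·s⁻³) · s = kg·m²·s⁻².
The exponent of m is 2.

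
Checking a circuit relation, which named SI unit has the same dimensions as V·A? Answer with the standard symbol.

W

V = kg·m²·s⁻³·A⁻¹.
Combining: V·A = (kg·m²·s⁻³·A⁻¹) · A = kg·m²·s⁻³.
kg·m²·s⁻³ is the base-SI form of the watt.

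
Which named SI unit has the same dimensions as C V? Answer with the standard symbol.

J

C = A·s = s·A (charge = current × time).
V = W/A (potential = power per current),
    = kg·m²·s⁻³·A⁻¹.
Combining: C·V = (s·A) · (kg·m²·s⁻³·A⁻¹) = kg·m²·s⁻².
kg·m²·s⁻² is the base-SI form of the joule.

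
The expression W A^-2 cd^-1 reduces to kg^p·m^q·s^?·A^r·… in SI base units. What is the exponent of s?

W = kg·m²·s⁻³.
Combining: W·A⁻²·cd⁻¹ = (kg·m²·s⁻³) · A⁻² · cd⁻¹ = kg·m²·s⁻³·A⁻²·cd⁻¹.
The exponent of s is -3.

-3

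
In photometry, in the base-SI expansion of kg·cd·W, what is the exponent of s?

W = J/s (power = energy per time),
    = kg·m²·s⁻³.
Combining: kg·cd·W = kg · cd · (kg·m²·s⁻³) = kg²·m²·s⁻³·cd.
The exponent of s is -3.

-3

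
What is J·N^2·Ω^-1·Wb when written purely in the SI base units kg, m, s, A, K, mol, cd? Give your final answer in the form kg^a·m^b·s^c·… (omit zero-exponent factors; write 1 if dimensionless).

J = kg·m²·s⁻².
N = kg·m·s⁻².
So N² = kg²·m²·s⁻⁴.
Ω = kg·m²·s⁻³·A⁻².
So Ω⁻¹ = kg⁻¹·m⁻²·s³·A².
Wb = kg·m²·s⁻²·A⁻¹.
Combining: J·N²·Ω⁻¹·Wb = (kg·m²·s⁻²) · (kg²·m²·s⁻⁴) · (kg⁻¹·m⁻²·s³·A²) · (kg·m²·s⁻²·A⁻¹) = kg³·m⁴·s⁻⁵·A.

kg³·m⁴·s⁻⁵·A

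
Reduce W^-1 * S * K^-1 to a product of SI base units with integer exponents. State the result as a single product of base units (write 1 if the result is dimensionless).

kg⁻²·m⁻⁴·s⁶·A²·K⁻¹

W = kg·m²·s⁻³.
So W⁻¹ = kg⁻¹·m⁻²·s³.
S = kg⁻¹·m⁻²·s³·A².
Combining: W⁻¹·S·K⁻¹ = (kg⁻¹·m⁻²·s³) · (kg⁻¹·m⁻²·s³·A²) · K⁻¹ = kg⁻²·m⁻⁴·s⁶·A²·K⁻¹.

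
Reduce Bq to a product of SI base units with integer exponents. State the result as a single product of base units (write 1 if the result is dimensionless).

Bq = 1/s = s⁻¹ (activity is decays per second).

s⁻¹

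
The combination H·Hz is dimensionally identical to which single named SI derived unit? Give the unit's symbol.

Ω

H = kg·m²·s⁻²·A⁻².
Hz = s⁻¹.
Combining: H·Hz = (kg·m²·s⁻²·A⁻²) · s⁻¹ = kg·m²·s⁻³·A⁻².
kg·m²·s⁻³·A⁻² is the base-SI form of the ohm.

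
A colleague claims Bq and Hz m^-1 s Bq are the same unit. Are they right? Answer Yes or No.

Left side:
  Bq = 1/s = s⁻¹ (activity is decays per second).
Right side:
  Hz = 1/s = s⁻¹ (frequency is cycles per second).
  Bq = 1/s = s⁻¹ (activity is decays per second).
  Combining: Hz·m⁻¹·s·Bq = s⁻¹ · m⁻¹ · s · s⁻¹ = m⁻¹·s⁻¹.
Left is s⁻¹; right is m⁻¹·s⁻¹ — different.

No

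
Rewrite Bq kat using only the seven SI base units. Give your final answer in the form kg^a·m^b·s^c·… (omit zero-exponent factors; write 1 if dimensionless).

s⁻²·mol

Bq = 1/s = s⁻¹ (activity is decays per second).
kat = mol/s = s⁻¹·mol (catalytic activity).
Combining: Bq·kat = s⁻¹ · (s⁻¹·mol) = s⁻²·mol.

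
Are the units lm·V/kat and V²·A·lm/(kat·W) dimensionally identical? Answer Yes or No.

Yes

Left side:
  lm = cd·sr = cd (luminous flux; sr is dimensionless).
  V = W/A (potential = power per current),
      = kg·m²·s⁻³·A⁻¹.
  kat = mol/s = s⁻¹·mol (catalytic activity).
  So kat⁻¹ = s·mol⁻¹.
  Combining: lm·V·kat⁻¹ = cd · (kg·m²·s⁻³·A⁻¹) · (s·mol⁻¹) = kg·m²·s⁻²·A⁻¹·mol⁻¹·cd.
Right side:
  kat = mol/s = s⁻¹·mol (catalytic activity).
  So kat⁻¹ = s·mol⁻¹.
  V = W/A (potential = power per current),
      = kg·m²·s⁻³·A⁻¹.
  So V² = kg²·m⁴·s⁻⁶·A⁻².
  lm = cd·sr = cd (luminous flux; sr is dimensionless).
  W = J/s (power = energy per time),
      = kg·m²·s⁻³.
  So W⁻¹ = kg⁻¹·m⁻²·s³.
  Combining: kat⁻¹·V²·A·lm·W⁻¹ = (s·mol⁻¹) · (kg²·m⁴·s⁻⁶·A⁻²) · A · cd · (kg⁻¹·m⁻²·s³) = kg·m²·s⁻²·A⁻¹·mol⁻¹·cd.
Both reduce to kg·m²·s⁻²·A⁻¹·mol⁻¹·cd.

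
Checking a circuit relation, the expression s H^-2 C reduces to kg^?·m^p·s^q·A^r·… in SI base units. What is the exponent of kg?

H = Wb/A (inductance = flux per current),
    = kg·m²·s⁻²·A⁻².
So H⁻² = kg⁻²·m⁻⁴·s⁴·A⁴.
C = A·s = s·A (charge = current × time).
Combining: s·H⁻²·C = s · (kg⁻²·m⁻⁴·s⁴·A⁴) · (s·A) = kg⁻²·m⁻⁴·s⁶·A⁵.
The exponent of kg is -2.

-2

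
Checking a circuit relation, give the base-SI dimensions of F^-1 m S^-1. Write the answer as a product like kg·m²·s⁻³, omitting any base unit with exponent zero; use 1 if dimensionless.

kg²·m⁵·s⁻⁷·A⁻⁴

F = C/V (capacitance = charge per voltage),
    = A·s/(kg·m²·s⁻³·A⁻¹) (substituting C and V),
    = kg⁻¹·m⁻²·s⁴·A².
So F⁻¹ = kg·m²·s⁻⁴·A⁻².
S = 1/Ω (conductance is reciprocal resistance),
    = kg⁻¹·m⁻²·s³·A².
So S⁻¹ = kg·m²·s⁻³·A⁻².
Combining: F⁻¹·m·S⁻¹ = (kg·m²·s⁻⁴·A⁻²) · m · (kg·m²·s⁻³·A⁻²) = kg²·m⁵·s⁻⁷·A⁻⁴.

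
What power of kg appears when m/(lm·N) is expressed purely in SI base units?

-1

lm = cd.
So lm⁻¹ = cd⁻¹.
N = kg·m·s⁻².
So N⁻¹ = kg⁻¹·m⁻¹·s².
Combining: lm⁻¹·m·N⁻¹ = cd⁻¹ · m · (kg⁻¹·m⁻¹·s²) = kg⁻¹·s²·cd⁻¹.
The exponent of kg is -1.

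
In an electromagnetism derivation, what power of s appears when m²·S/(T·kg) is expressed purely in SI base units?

T = Wb/m² (flux density = flux per area),
    = kg·s⁻²·A⁻¹.
So T⁻¹ = kg⁻¹·s²·A.
S = 1/Ω (conductance is reciprocal resistance),
    = kg⁻¹·m⁻²·s³·A².
Combining: T⁻¹·m²·kg⁻¹·S = (kg⁻¹·s²·A) · m² · kg⁻¹ · (kg⁻¹·m⁻²·s³·A²) = kg⁻³·s⁵·A³.
The exponent of s is 5.

5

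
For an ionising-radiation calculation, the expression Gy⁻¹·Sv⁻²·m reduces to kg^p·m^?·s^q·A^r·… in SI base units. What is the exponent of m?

Gy = m²·s⁻².
So Gy⁻¹ = m⁻²·s².
Sv = m²·s⁻².
So Sv⁻² = m⁻⁴·s⁴.
Combining: Gy⁻¹·Sv⁻²·m = (m⁻²·s²) · (m⁻⁴·s⁴) · m = m⁻⁵·s⁶.
The exponent of m is -5.

-5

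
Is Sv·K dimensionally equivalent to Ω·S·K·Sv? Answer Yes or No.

Yes

Left side:
  Sv = m²·s⁻².
  Combining: Sv·K = (m²·s⁻²) · K = m²·s⁻²·K.
Right side:
  Ω = kg·m²·s⁻³·A⁻².
  S = kg⁻¹·m⁻²·s³·A².
  Sv = m²·s⁻².
  Combining: Ω·S·K·Sv = (kg·m²·s⁻³·A⁻²) · (kg⁻¹·m⁻²·s³·A²) · K · (m²·s⁻²) = m²·s⁻²·K.
Both reduce to m²·s⁻²·K.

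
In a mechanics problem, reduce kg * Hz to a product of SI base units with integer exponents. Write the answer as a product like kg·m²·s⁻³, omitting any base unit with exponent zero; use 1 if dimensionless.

Hz = 1/s = s⁻¹ (frequency is cycles per second).
Combining: kg·Hz = kg · s⁻¹ = kg·s⁻¹.

kg·s⁻¹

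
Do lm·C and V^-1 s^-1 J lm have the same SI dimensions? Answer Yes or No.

Left side:
  lm = cd.
  C = s·A.
  Combining: lm·C = cd · (s·A) = s·A·cd.
Right side:
  V = W/A (potential = power per current),
      = kg·m²·s⁻³·A⁻¹.
  So V⁻¹ = kg⁻¹·m⁻²·s³·A.
  J = N·m (work = force × distance),
      = kg·m²·s⁻².
  lm = cd·sr = cd (luminous flux; sr is dimensionless).
  Combining: V⁻¹·s⁻¹·J·lm = (kg⁻¹·m⁻²·s³·A) · s⁻¹ · (kg·m²·s⁻²) · cd = A·cd.
Left is s·A·cd; right is A·cd — different.

No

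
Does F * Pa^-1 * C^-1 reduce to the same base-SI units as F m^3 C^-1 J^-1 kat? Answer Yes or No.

No

Left side:
  F = kg⁻¹·m⁻²·s⁴·A².
  Pa = kg·m⁻¹·s⁻².
  So Pa⁻¹ = kg⁻¹·m·s².
  C = s·A.
  So C⁻¹ = s⁻¹·A⁻¹.
  Combining: F·Pa⁻¹·C⁻¹ = (kg⁻¹·m⁻²·s⁴·A²) · (kg⁻¹·m·s²) · (s⁻¹·A⁻¹) = kg⁻²·m⁻¹·s⁵·A.
Right side:
  F = kg⁻¹·m⁻²·s⁴·A².
  C = s·A.
  So C⁻¹ = s⁻¹·A⁻¹.
  J = kg·m²·s⁻².
  So J⁻¹ = kg⁻¹·m⁻²·s².
  kat = s⁻¹·mol.
  Combining: F·m³·C⁻¹·J⁻¹·kat = (kg⁻¹·m⁻²·s⁴·A²) · m³ · (s⁻¹·A⁻¹) · (kg⁻¹·m⁻²·s²) · (s⁻¹·mol) = kg⁻²·m⁻¹·s⁴·A·mol.
Left is kg⁻²·m⁻¹·s⁵·A; right is kg⁻²·m⁻¹·s⁴·A·mol — different.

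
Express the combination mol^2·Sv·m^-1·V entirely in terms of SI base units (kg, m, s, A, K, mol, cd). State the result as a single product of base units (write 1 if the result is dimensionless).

Sv = J/kg (equivalent dose = energy per mass),
    = m²·s⁻².
V = W/A (potential = power per current),
    = kg·m²·s⁻³·A⁻¹.
Combining: mol²·Sv·m⁻¹·V = mol² · (m²·s⁻²) · m⁻¹ · (kg·m²·s⁻³·A⁻¹) = kg·m³·s⁻⁵·A⁻¹·mol².

kg·m³·s⁻⁵·A⁻¹·mol²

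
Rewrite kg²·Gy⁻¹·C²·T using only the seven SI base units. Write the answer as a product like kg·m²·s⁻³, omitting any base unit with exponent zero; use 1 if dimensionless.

kg³·m⁻²·s²·A

Gy = J/kg (absorbed dose = energy per mass),
    = m²·s⁻².
So Gy⁻¹ = m⁻²·s².
C = A·s = s·A (charge = current × time).
So C² = s²·A².
T = Wb/m² (flux density = flux per area),
    = kg·s⁻²·A⁻¹.
Combining: kg²·Gy⁻¹·C²·T = kg² · (m⁻²·s²) · (s²·A²) · (kg·s⁻²·A⁻¹) = kg³·m⁻²·s²·A.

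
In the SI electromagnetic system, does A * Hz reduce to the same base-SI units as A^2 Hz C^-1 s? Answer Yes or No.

Left side:
  Hz = s⁻¹.
  Combining: A·Hz = A · s⁻¹ = s⁻¹·A.
Right side:
  Hz = 1/s = s⁻¹ (frequency is cycles per second).
  C = A·s = s·A (charge = current × time).
  So C⁻¹ = s⁻¹·A⁻¹.
  Combining: A²·Hz·C⁻¹·s = A² · s⁻¹ · (s⁻¹·A⁻¹) · s = s⁻¹·A.
Both reduce to s⁻¹·A.

Yes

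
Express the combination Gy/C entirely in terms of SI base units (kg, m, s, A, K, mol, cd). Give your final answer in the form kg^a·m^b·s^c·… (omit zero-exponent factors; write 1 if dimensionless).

Gy = m²·s⁻².
C = s·A.
So C⁻¹ = s⁻¹·A⁻¹.
Combining: Gy·C⁻¹ = (m²·s⁻²) · (s⁻¹·A⁻¹) = m²·s⁻³·A⁻¹.

m²·s⁻³·A⁻¹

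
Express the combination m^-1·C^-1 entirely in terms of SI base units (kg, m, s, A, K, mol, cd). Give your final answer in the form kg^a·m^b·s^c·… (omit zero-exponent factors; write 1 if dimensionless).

C = A·s = s·A (charge = current × time).
So C⁻¹ = s⁻¹·A⁻¹.
Combining: m⁻¹·C⁻¹ = m⁻¹ · (s⁻¹·A⁻¹) = m⁻¹·s⁻¹·A⁻¹.

m⁻¹·s⁻¹·A⁻¹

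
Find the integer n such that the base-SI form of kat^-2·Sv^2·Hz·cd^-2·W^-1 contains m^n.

2

kat = s⁻¹·mol.
So kat⁻² = s²·mol⁻².
Sv = m²·s⁻².
So Sv² = m⁴·s⁻⁴.
Hz = s⁻¹.
W = kg·m²·s⁻³.
So W⁻¹ = kg⁻¹·m⁻²·s³.
Combining: kat⁻²·Sv²·Hz·cd⁻²·W⁻¹ = (s²·mol⁻²) · (m⁴·s⁻⁴) · s⁻¹ · cd⁻² · (kg⁻¹·m⁻²·s³) = kg⁻¹·m²·mol⁻²·cd⁻².
The exponent of m is 2.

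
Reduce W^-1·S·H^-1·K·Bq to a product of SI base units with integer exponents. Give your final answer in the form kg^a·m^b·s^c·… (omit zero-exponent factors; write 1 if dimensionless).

W = kg·m²·s⁻³.
So W⁻¹ = kg⁻¹·m⁻²·s³.
S = kg⁻¹·m⁻²·s³·A².
H = kg·m²·s⁻²·A⁻².
So H⁻¹ = kg⁻¹·m⁻²·s²·A².
Bq = s⁻¹.
Combining: W⁻¹·S·H⁻¹·K·Bq = (kg⁻¹·m⁻²·s³) · (kg⁻¹·m⁻²·s³·A²) · (kg⁻¹·m⁻²·s²·A²) · K · s⁻¹ = kg⁻³·m⁻⁶·s⁷·A⁴·K.

kg⁻³·m⁻⁶·s⁷·A⁴·K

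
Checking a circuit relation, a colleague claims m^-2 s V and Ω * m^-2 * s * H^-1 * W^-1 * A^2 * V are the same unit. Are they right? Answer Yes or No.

No

Left side:
  V = kg·m²·s⁻³·A⁻¹.
  Combining: m⁻²·s·V = m⁻² · s · (kg·m²·s⁻³·A⁻¹) = kg·s⁻²·A⁻¹.
Right side:
  Ω = V/A (resistance = voltage per current),
      = kg·m²·s⁻³·A⁻².
  H = Wb/A (inductance = flux per current),
      = kg·m²·s⁻²·A⁻².
  So H⁻¹ = kg⁻¹·m⁻²·s²·A².
  W = J/s (power = energy per time),
      = kg·m²·s⁻³.
  So W⁻¹ = kg⁻¹·m⁻²·s³.
  V = W/A (potential = power per current),
      = kg·m²·s⁻³·A⁻¹.
  Combining: Ω·m⁻²·s·H⁻¹·W⁻¹·A²·V = (kg·m²·s⁻³·A⁻²) · m⁻² · s · (kg⁻¹·m⁻²·s²·A²) · (kg⁻¹·m⁻²·s³) · A² · (kg·m²·s⁻³·A⁻¹) = m⁻²·A.
Left is kg·s⁻²·A⁻¹; right is m⁻²·A — different.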